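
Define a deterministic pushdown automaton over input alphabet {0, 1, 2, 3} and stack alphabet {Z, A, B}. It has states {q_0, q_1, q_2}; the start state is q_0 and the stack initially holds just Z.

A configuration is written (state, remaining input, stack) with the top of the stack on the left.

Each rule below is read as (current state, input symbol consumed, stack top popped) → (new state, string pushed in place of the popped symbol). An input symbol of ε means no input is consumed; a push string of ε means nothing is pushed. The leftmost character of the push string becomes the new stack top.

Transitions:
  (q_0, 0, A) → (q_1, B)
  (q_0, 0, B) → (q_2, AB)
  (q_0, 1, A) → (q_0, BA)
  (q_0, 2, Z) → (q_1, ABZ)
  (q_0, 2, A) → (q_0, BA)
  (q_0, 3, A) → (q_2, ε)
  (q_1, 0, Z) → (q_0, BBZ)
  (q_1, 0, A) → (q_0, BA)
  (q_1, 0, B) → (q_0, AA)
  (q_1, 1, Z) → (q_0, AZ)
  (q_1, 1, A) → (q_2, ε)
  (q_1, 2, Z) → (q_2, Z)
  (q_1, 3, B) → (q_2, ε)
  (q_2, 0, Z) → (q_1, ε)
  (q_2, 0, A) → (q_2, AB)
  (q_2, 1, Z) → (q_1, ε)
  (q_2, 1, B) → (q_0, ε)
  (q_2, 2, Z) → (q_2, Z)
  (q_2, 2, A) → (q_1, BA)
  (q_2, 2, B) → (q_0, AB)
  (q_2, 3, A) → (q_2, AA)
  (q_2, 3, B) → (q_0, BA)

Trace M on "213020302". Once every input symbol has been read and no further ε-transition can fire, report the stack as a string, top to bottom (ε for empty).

BABABAZ

(q_0, 213020302, Z) ⊢ (q_1, 13020302, ABZ) ⊢ (q_2, 3020302, BZ) ⊢ (q_0, 020302, BAZ) ⊢ (q_2, 20302, ABAZ) ⊢ (q_1, 0302, BABAZ) ⊢ (q_0, 302, AAABAZ) ⊢ (q_2, 02, AABAZ) ⊢ (q_2, 2, ABABAZ) ⊢ (q_1, ε, BABABAZ)
All input consumed in state q_1 with stack BABABAZ.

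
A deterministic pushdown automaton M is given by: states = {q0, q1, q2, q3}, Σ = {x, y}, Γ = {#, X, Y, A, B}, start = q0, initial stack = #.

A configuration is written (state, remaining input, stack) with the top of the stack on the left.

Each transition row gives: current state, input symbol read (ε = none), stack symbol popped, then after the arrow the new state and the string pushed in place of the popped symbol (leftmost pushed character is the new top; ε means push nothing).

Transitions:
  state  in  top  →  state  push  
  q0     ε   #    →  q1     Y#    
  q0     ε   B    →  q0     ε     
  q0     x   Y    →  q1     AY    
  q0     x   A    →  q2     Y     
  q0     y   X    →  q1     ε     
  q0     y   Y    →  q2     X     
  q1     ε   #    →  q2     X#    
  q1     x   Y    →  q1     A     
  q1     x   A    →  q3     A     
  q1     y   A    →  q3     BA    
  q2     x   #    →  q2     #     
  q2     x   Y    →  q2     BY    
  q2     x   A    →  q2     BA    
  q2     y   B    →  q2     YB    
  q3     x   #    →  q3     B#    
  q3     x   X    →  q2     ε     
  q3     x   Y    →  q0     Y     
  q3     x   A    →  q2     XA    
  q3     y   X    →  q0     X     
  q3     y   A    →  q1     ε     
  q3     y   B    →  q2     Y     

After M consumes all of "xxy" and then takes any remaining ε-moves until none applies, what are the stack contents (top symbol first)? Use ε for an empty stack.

(q0, xxy, #) ⊢ (q1, xxy, Y#) ⊢ (q1, xy, A#) ⊢ (q3, y, A#) ⊢ (q1, ε, #) ⊢ (q2, ε, X#)
All input consumed in state q2 with stack X#.

X#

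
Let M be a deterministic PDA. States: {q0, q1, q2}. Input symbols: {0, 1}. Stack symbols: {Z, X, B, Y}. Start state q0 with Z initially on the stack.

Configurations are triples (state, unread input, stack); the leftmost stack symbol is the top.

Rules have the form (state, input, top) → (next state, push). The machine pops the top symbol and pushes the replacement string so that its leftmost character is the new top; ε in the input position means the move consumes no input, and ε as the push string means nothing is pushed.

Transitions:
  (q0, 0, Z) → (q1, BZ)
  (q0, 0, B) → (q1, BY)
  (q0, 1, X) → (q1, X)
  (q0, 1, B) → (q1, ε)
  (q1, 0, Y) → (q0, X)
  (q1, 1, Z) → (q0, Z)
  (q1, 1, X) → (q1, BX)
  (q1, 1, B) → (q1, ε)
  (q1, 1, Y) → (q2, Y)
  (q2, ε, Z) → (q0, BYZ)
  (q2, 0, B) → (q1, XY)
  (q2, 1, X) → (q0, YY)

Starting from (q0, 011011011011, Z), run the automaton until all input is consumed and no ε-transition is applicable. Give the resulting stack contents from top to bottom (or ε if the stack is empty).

Z

(q0, 011011011011, Z)
  read 0, top Z: go to q1, push BZ → (q1, 11011011011, BZ)
  read 1, top B: go to q1, push ε → (q1, 1011011011, Z)
  read 1, top Z: go to q0, push Z → (q0, 011011011, Z)
  read 0, top Z: go to q1, push BZ → (q1, 11011011, BZ)
  read 1, top B: go to q1, push ε → (q1, 1011011, Z)
  read 1, top Z: go to q0, push Z → (q0, 011011, Z)
  read 0, top Z: go to q1, push BZ → (q1, 11011, BZ)
  read 1, top B: go to q1, push ε → (q1, 1011, Z)
  read 1, top Z: go to q0, push Z → (q0, 011, Z)
  read 0, top Z: go to q1, push BZ → (q1, 11, BZ)
  read 1, top B: go to q1, push ε → (q1, 1, Z)
  read 1, top Z: go to q0, push Z → (q0, ε, Z)
All input consumed in state q0 with stack Z.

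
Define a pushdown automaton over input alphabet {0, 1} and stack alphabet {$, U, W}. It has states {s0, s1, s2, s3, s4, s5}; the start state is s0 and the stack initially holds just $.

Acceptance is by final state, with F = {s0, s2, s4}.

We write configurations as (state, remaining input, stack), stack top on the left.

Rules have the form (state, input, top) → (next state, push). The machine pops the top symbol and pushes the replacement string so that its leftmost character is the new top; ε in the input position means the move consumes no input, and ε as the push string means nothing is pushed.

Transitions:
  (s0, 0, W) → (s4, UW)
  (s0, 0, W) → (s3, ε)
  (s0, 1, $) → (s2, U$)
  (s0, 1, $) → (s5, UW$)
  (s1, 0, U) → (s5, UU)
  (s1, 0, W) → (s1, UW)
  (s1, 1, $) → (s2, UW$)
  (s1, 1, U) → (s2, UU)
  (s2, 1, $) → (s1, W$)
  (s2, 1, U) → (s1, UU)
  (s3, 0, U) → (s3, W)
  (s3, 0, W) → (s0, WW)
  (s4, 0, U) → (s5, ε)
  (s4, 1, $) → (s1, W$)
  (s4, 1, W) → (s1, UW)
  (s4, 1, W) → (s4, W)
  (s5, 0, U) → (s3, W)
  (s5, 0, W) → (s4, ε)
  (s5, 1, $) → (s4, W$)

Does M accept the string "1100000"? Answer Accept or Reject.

Accept

One accepting computation: (s0, 1100000, $) ⊢ (s2, 100000, U$) ⊢ (s1, 00000, UU$) ⊢ (s5, 0000, UUU$) ⊢ (s3, 000, WUU$) ⊢ (s0, 00, WWUU$) ⊢ (s3, 0, WUU$) ⊢ (s0, ε, WWUU$)
All input consumed and state s0 ∈ F.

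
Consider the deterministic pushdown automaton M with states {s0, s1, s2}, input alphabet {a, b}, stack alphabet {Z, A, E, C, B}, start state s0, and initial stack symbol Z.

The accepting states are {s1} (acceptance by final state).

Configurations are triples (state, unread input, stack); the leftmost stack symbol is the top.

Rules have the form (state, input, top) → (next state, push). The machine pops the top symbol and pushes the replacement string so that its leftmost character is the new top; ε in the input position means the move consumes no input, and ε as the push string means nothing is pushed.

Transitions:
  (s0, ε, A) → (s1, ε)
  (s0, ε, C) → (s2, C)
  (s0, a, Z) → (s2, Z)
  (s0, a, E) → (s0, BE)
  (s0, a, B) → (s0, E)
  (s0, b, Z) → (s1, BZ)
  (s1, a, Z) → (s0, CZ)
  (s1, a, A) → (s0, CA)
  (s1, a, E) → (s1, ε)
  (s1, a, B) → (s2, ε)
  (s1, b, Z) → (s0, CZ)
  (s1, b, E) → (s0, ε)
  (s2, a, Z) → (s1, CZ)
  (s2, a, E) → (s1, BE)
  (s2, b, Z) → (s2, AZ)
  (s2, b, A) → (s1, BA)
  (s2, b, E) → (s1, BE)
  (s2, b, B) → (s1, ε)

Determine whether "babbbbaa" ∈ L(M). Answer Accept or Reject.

Reject

(s0, babbbbaa, Z)
  read b, top Z: go to s1, push BZ → (s1, abbbbaa, BZ)
  read a, top B: go to s2, push ε → (s2, bbbbaa, Z)
  read b, top Z: go to s2, push AZ → (s2, bbbaa, AZ)
  read b, top A: go to s1, push BA → (s1, bbaa, BAZ)
No transition applies at (s1, bbaa, BAZ); input not fully consumed.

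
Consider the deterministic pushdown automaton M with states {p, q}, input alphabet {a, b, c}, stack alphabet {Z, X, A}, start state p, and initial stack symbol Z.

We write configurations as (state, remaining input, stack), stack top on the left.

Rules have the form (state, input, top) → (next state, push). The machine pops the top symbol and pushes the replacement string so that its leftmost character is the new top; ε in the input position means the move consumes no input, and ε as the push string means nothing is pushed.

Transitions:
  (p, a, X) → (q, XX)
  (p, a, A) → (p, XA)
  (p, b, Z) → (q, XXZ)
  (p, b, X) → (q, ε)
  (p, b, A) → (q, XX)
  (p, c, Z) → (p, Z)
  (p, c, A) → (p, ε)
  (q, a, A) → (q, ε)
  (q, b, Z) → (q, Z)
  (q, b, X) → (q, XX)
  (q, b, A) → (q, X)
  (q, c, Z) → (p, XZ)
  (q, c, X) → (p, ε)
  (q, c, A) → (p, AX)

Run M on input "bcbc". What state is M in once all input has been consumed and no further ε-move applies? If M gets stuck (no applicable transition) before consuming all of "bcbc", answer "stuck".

p

(p, bcbc, Z)
  read b, top Z: go to q, push XXZ → (q, cbc, XXZ)
  read c, top X: go to p, push ε → (p, bc, XZ)
  read b, top X: go to q, push ε → (q, c, Z)
  read c, top Z: go to p, push XZ → (p, ε, XZ)
All input consumed; M is in state p.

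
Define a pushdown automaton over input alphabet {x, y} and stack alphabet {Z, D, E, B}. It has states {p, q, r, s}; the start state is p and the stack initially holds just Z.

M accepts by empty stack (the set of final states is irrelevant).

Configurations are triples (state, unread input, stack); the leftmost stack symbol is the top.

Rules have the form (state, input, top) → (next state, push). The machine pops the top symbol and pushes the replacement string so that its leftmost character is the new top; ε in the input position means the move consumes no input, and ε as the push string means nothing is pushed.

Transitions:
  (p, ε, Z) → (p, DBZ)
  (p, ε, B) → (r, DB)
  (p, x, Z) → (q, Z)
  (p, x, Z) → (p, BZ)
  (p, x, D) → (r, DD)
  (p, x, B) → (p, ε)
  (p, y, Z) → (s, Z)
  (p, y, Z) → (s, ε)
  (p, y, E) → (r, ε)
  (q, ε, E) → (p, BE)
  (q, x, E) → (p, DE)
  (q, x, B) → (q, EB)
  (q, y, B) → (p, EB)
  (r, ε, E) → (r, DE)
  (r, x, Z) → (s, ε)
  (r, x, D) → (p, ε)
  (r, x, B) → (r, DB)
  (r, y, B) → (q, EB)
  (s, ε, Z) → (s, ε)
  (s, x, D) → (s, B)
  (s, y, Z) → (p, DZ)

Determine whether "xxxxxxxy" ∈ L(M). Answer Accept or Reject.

Accept

One accepting computation: (p, xxxxxxxy, Z) ⊢ (p, xxxxxxy, BZ) ⊢ (r, xxxxxxy, DBZ) ⊢ (p, xxxxxy, BZ) ⊢ (p, xxxxy, Z) ⊢ (p, xxxy, BZ) ⊢ (p, xxy, Z) ⊢ (p, xy, BZ) ⊢ (p, y, Z) ⊢ (s, ε, ε)
All input consumed and the stack is empty.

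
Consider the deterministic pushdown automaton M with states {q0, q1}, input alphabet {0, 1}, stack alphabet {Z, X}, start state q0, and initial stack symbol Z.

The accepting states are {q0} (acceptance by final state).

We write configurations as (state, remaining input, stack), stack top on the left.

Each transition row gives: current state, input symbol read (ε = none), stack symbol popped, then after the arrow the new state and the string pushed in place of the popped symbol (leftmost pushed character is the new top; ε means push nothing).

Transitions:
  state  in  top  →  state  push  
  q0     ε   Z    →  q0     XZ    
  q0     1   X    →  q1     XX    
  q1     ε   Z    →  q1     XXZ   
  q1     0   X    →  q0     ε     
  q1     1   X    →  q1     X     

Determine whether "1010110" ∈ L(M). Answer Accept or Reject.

Accept

(q0, 1010110, Z) ⊢ (q0, 1010110, XZ) ⊢ (q1, 010110, XXZ) ⊢ (q0, 10110, XZ) ⊢ (q1, 0110, XXZ) ⊢ (q0, 110, XZ) ⊢ (q1, 10, XXZ) ⊢ (q1, 0, XXZ) ⊢ (q0, ε, XZ)
All input consumed; state q0 ∈ F.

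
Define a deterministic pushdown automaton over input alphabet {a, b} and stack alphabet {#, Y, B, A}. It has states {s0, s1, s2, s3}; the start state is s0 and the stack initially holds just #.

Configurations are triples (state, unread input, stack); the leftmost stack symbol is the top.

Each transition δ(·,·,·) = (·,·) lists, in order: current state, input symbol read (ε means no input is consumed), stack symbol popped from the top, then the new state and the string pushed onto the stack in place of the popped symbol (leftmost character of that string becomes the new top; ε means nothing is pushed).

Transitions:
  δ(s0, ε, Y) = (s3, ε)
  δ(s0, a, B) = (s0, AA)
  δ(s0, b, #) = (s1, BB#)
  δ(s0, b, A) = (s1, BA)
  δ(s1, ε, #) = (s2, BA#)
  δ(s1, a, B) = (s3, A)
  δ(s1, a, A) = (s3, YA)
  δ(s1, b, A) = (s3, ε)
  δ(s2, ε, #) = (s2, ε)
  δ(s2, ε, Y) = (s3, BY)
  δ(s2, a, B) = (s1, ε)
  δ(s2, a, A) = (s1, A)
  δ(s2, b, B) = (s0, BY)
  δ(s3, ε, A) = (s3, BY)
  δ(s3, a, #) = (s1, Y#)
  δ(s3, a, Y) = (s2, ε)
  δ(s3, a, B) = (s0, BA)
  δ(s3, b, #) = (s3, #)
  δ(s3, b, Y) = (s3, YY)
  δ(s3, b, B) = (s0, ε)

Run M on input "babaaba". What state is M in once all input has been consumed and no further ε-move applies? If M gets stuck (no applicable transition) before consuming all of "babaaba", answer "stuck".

s3

(s0, babaaba, #) ⊢ (s1, abaaba, BB#) ⊢ (s3, baaba, AB#) ⊢ (s3, baaba, BYB#) ⊢ (s0, aaba, YB#) ⊢ (s3, aaba, B#) ⊢ (s0, aba, BA#) ⊢ (s0, ba, AAA#) ⊢ (s1, a, BAAA#) ⊢ (s3, ε, AAAA#) ⊢ (s3, ε, BYAAA#)
All input consumed; M is in state s3.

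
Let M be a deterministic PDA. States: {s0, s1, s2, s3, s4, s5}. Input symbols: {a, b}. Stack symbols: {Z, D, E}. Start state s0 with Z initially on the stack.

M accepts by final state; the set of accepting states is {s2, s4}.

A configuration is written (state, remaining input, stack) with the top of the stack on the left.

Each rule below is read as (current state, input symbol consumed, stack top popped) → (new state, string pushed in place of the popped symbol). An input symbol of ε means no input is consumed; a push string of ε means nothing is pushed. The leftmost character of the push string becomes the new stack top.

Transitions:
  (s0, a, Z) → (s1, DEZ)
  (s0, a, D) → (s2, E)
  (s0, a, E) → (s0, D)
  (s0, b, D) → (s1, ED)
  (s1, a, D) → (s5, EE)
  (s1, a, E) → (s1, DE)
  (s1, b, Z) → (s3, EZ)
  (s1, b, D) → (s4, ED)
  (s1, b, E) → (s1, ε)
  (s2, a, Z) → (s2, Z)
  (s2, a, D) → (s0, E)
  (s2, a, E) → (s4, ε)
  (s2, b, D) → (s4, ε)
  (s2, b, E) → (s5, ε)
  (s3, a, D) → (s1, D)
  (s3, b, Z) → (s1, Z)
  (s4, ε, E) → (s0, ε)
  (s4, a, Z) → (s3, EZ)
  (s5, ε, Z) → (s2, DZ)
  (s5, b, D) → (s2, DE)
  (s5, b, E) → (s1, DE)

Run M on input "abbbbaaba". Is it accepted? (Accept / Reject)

(s0, abbbbaaba, Z) ⊢ (s1, bbbbaaba, DEZ) ⊢ (s4, bbbaaba, EDEZ) ⊢ (s0, bbbaaba, DEZ) ⊢ (s1, bbaaba, EDEZ) ⊢ (s1, baaba, DEZ) ⊢ (s4, aaba, EDEZ) ⊢ (s0, aaba, DEZ) ⊢ (s2, aba, EEZ) ⊢ (s4, ba, EZ) ⊢ (s0, ba, Z)
No transition applies at (s0, ba, Z); input not fully consumed.

Reject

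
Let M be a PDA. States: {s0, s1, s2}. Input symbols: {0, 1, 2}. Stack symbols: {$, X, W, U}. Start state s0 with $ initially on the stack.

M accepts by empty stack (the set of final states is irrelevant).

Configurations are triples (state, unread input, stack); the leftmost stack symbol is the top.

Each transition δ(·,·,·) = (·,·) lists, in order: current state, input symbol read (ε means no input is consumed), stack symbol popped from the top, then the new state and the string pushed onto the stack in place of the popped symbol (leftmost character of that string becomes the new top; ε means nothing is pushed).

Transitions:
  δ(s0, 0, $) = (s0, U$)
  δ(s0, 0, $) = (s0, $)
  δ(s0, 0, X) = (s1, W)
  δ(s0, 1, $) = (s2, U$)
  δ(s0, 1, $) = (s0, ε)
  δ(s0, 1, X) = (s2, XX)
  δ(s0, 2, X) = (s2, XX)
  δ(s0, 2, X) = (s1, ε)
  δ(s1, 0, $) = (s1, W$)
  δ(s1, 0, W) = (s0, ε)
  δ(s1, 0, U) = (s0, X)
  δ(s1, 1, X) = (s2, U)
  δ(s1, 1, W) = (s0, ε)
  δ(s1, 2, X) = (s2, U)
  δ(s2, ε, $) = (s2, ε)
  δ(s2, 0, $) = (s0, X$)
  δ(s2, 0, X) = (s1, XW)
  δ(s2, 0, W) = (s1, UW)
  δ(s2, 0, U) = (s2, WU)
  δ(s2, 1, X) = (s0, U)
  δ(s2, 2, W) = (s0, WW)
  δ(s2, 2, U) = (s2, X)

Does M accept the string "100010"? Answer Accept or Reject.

No computation consumes all input and empties the stack.

Reject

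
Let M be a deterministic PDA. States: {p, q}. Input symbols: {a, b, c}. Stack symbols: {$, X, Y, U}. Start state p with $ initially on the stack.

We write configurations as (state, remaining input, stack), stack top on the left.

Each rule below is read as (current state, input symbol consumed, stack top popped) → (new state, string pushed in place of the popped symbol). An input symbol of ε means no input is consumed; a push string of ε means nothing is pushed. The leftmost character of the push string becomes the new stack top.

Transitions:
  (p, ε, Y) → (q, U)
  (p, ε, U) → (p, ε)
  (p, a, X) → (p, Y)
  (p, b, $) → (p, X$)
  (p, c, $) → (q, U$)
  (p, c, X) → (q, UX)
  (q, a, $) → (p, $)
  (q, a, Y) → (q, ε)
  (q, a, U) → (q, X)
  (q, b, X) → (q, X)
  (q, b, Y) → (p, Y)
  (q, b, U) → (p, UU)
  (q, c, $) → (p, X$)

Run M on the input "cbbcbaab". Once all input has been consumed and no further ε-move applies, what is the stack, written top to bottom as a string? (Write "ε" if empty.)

(p, cbbcbaab, $)
  read c, top $: go to q, push U$ → (q, bbcbaab, U$)
  read b, top U: go to p, push UU → (p, bcbaab, UU$)
  ε-move, top U: go to p, push ε → (p, bcbaab, U$)
  ε-move, top U: go to p, push ε → (p, bcbaab, $)
  read b, top $: go to p, push X$ → (p, cbaab, X$)
  read c, top X: go to q, push UX → (q, baab, UX$)
  read b, top U: go to p, push UU → (p, aab, UUX$)
  ε-move, top U: go to p, push ε → (p, aab, UX$)
  ε-move, top U: go to p, push ε → (p, aab, X$)
  read a, top X: go to p, push Y → (p, ab, Y$)
  ε-move, top Y: go to q, push U → (q, ab, U$)
  read a, top U: go to q, push X → (q, b, X$)
  read b, top X: go to q, push X → (q, ε, X$)
All input consumed in state q with stack X$.

X$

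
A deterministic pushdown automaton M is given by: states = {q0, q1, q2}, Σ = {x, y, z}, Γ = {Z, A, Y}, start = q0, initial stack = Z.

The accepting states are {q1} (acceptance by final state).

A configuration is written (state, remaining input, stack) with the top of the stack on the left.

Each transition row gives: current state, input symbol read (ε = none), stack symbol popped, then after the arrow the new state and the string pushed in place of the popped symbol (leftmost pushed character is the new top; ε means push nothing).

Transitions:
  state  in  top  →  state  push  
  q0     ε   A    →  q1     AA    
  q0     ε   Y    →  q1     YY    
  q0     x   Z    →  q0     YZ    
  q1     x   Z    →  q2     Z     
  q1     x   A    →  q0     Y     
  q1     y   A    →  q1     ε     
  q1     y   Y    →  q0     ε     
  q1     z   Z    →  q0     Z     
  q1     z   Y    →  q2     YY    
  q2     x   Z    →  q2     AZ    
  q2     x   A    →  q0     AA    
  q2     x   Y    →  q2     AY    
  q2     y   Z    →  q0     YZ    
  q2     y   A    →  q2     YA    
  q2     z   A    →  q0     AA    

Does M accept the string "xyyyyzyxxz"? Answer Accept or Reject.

Reject

(q0, xyyyyzyxxz, Z)
  read x, top Z: go to q0, push YZ → (q0, yyyyzyxxz, YZ)
  ε-move, top Y: go to q1, push YY → (q1, yyyyzyxxz, YYZ)
  read y, top Y: go to q0, push ε → (q0, yyyzyxxz, YZ)
  ε-move, top Y: go to q1, push YY → (q1, yyyzyxxz, YYZ)
  read y, top Y: go to q0, push ε → (q0, yyzyxxz, YZ)
  ε-move, top Y: go to q1, push YY → (q1, yyzyxxz, YYZ)
  read y, top Y: go to q0, push ε → (q0, yzyxxz, YZ)
  ε-move, top Y: go to q1, push YY → (q1, yzyxxz, YYZ)
  read y, top Y: go to q0, push ε → (q0, zyxxz, YZ)
  ε-move, top Y: go to q1, push YY → (q1, zyxxz, YYZ)
  read z, top Y: go to q2, push YY → (q2, yxxz, YYYZ)
No transition applies at (q2, yxxz, YYYZ); input not fully consumed.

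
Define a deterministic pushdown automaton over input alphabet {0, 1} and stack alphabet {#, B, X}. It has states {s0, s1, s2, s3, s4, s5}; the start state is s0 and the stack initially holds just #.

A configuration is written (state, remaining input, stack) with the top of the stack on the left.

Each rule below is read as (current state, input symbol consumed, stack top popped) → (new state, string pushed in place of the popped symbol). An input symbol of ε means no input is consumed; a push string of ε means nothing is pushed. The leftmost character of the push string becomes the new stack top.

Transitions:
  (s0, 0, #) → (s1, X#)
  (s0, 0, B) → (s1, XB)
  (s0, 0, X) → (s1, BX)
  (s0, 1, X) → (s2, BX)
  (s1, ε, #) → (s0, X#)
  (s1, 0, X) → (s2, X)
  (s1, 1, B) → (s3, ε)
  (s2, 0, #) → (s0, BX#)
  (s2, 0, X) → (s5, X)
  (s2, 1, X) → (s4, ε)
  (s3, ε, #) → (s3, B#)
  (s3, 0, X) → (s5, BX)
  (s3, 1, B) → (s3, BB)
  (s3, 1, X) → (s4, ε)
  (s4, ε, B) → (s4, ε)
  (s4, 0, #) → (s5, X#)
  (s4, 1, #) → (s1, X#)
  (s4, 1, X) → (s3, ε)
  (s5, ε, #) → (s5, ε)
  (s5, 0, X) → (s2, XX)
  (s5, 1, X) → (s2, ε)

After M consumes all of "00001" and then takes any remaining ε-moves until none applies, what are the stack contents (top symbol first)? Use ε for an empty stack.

(s0, 00001, #)
  read 0, top #: go to s1, push X# → (s1, 0001, X#)
  read 0, top X: go to s2, push X → (s2, 001, X#)
  read 0, top X: go to s5, push X → (s5, 01, X#)
  read 0, top X: go to s2, push XX → (s2, 1, XX#)
  read 1, top X: go to s4, push ε → (s4, ε, X#)
All input consumed in state s4 with stack X#.

X#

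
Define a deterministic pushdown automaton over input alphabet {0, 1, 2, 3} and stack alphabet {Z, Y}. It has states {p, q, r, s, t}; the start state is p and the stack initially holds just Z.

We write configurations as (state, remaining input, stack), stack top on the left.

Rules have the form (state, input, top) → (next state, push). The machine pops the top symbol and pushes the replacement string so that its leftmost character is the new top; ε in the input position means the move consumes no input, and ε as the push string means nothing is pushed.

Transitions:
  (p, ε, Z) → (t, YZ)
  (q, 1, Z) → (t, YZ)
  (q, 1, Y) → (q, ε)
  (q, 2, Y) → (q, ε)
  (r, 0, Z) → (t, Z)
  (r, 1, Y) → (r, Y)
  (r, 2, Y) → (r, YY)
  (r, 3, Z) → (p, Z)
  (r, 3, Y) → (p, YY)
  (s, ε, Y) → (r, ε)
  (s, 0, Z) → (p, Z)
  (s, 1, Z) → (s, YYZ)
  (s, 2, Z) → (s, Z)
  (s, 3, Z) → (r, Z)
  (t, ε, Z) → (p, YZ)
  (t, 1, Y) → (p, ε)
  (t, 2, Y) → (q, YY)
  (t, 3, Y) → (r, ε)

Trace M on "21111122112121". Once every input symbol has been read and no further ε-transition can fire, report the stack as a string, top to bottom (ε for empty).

YZ

(p, 21111122112121, Z)
  ε-move, top Z: go to t, push YZ → (t, 21111122112121, YZ)
  read 2, top Y: go to q, push YY → (q, 1111122112121, YYZ)
  read 1, top Y: go to q, push ε → (q, 111122112121, YZ)
  read 1, top Y: go to q, push ε → (q, 11122112121, Z)
  read 1, top Z: go to t, push YZ → (t, 1122112121, YZ)
  read 1, top Y: go to p, push ε → (p, 122112121, Z)
  ε-move, top Z: go to t, push YZ → (t, 122112121, YZ)
  read 1, top Y: go to p, push ε → (p, 22112121, Z)
  ε-move, top Z: go to t, push YZ → (t, 22112121, YZ)
  read 2, top Y: go to q, push YY → (q, 2112121, YYZ)
  read 2, top Y: go to q, push ε → (q, 112121, YZ)
  read 1, top Y: go to q, push ε → (q, 12121, Z)
  read 1, top Z: go to t, push YZ → (t, 2121, YZ)
  read 2, top Y: go to q, push YY → (q, 121, YYZ)
  read 1, top Y: go to q, push ε → (q, 21, YZ)
  read 2, top Y: go to q, push ε → (q, 1, Z)
  read 1, top Z: go to t, push YZ → (t, ε, YZ)
All input consumed in state t with stack YZ.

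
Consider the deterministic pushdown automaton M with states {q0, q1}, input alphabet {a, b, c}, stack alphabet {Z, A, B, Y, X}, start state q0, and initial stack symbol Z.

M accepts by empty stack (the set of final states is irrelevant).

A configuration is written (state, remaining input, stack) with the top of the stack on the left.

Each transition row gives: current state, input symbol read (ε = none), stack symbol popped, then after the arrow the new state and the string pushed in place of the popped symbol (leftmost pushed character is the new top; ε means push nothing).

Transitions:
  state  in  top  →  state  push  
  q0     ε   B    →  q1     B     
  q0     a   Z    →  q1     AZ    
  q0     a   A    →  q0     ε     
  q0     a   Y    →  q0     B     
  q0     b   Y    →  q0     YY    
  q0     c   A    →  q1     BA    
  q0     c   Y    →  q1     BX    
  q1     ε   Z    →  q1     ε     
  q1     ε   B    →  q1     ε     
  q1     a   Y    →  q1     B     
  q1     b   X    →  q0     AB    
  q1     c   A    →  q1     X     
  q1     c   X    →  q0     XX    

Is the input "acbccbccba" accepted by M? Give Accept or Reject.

(q0, acbccbccba, Z)
  read a, top Z: go to q1, push AZ → (q1, cbccbccba, AZ)
  read c, top A: go to q1, push X → (q1, bccbccba, XZ)
  read b, top X: go to q0, push AB → (q0, ccbccba, ABZ)
  read c, top A: go to q1, push BA → (q1, cbccba, BABZ)
  ε-move, top B: go to q1, push ε → (q1, cbccba, ABZ)
  read c, top A: go to q1, push X → (q1, bccba, XBZ)
  read b, top X: go to q0, push AB → (q0, ccba, ABBZ)
  read c, top A: go to q1, push BA → (q1, cba, BABBZ)
  ε-move, top B: go to q1, push ε → (q1, cba, ABBZ)
  read c, top A: go to q1, push X → (q1, ba, XBBZ)
  read b, top X: go to q0, push AB → (q0, a, ABBBZ)
  read a, top A: go to q0, push ε → (q0, ε, BBBZ)
  ε-move, top B: go to q1, push B → (q1, ε, BBBZ)
  ε-move, top B: go to q1, push ε → (q1, ε, BBZ)
  ε-move, top B: go to q1, push ε → (q1, ε, BZ)
  ε-move, top B: go to q1, push ε → (q1, ε, Z)
  ε-move, top Z: go to q1, push ε → (q1, ε, ε)
All input consumed and the stack is empty.

Accept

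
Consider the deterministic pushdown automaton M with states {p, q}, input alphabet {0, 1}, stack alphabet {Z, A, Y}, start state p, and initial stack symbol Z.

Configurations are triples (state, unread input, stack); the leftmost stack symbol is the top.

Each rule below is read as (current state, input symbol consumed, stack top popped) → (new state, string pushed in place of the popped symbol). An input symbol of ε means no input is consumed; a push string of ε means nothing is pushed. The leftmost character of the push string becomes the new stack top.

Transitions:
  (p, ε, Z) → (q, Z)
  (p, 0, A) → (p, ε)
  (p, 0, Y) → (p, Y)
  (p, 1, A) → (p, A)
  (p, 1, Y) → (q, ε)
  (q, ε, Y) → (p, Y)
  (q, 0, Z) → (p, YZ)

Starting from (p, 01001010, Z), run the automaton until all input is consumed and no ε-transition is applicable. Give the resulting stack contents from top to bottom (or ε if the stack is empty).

(p, 01001010, Z)
  ε-move, top Z: go to q, push Z → (q, 01001010, Z)
  read 0, top Z: go to p, push YZ → (p, 1001010, YZ)
  read 1, top Y: go to q, push ε → (q, 001010, Z)
  read 0, top Z: go to p, push YZ → (p, 01010, YZ)
  read 0, top Y: go to p, push Y → (p, 1010, YZ)
  read 1, top Y: go to q, push ε → (q, 010, Z)
  read 0, top Z: go to p, push YZ → (p, 10, YZ)
  read 1, top Y: go to q, push ε → (q, 0, Z)
  read 0, top Z: go to p, push YZ → (p, ε, YZ)
All input consumed in state p with stack YZ.

YZ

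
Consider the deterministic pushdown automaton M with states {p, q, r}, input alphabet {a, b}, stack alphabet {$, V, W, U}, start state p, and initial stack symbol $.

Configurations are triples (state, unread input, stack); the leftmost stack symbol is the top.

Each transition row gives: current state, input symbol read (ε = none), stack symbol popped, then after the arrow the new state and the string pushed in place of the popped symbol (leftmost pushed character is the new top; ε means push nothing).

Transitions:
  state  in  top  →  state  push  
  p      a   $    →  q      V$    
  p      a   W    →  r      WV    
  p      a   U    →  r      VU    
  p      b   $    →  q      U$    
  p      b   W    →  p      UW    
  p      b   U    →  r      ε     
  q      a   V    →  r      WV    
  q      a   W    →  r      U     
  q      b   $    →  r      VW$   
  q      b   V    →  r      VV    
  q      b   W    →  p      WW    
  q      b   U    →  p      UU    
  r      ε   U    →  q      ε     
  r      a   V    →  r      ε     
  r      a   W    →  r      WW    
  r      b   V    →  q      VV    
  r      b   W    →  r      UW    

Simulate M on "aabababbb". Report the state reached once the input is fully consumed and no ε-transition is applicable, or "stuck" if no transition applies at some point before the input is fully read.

q

(p, aabababbb, $)
  read a, top $: go to q, push V$ → (q, abababbb, V$)
  read a, top V: go to r, push WV → (r, bababbb, WV$)
  read b, top W: go to r, push UW → (r, ababbb, UWV$)
  ε-move, top U: go to q, push ε → (q, ababbb, WV$)
  read a, top W: go to r, push U → (r, babbb, UV$)
  ε-move, top U: go to q, push ε → (q, babbb, V$)
  read b, top V: go to r, push VV → (r, abbb, VV$)
  read a, top V: go to r, push ε → (r, bbb, V$)
  read b, top V: go to q, push VV → (q, bb, VV$)
  read b, top V: go to r, push VV → (r, b, VVV$)
  read b, top V: go to q, push VV → (q, ε, VVVV$)
All input consumed; M is in state q.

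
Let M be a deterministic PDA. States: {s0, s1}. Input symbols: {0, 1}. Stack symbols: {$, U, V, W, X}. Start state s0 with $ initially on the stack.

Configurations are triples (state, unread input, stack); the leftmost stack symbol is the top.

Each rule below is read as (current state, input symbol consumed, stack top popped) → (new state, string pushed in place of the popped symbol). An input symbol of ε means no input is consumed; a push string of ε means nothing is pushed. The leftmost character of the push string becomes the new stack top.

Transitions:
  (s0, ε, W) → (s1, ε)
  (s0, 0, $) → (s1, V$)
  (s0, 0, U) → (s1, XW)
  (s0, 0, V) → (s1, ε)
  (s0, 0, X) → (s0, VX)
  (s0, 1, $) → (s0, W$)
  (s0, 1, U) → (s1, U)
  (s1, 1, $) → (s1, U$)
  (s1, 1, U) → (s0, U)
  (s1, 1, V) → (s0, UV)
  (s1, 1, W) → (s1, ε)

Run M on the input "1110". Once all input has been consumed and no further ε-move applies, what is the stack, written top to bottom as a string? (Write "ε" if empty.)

(s0, 1110, $)
  read 1, top $: go to s0, push W$ → (s0, 110, W$)
  ε-move, top W: go to s1, push ε → (s1, 110, $)
  read 1, top $: go to s1, push U$ → (s1, 10, U$)
  read 1, top U: go to s0, push U → (s0, 0, U$)
  read 0, top U: go to s1, push XW → (s1, ε, XW$)
All input consumed in state s1 with stack XW$.

XW$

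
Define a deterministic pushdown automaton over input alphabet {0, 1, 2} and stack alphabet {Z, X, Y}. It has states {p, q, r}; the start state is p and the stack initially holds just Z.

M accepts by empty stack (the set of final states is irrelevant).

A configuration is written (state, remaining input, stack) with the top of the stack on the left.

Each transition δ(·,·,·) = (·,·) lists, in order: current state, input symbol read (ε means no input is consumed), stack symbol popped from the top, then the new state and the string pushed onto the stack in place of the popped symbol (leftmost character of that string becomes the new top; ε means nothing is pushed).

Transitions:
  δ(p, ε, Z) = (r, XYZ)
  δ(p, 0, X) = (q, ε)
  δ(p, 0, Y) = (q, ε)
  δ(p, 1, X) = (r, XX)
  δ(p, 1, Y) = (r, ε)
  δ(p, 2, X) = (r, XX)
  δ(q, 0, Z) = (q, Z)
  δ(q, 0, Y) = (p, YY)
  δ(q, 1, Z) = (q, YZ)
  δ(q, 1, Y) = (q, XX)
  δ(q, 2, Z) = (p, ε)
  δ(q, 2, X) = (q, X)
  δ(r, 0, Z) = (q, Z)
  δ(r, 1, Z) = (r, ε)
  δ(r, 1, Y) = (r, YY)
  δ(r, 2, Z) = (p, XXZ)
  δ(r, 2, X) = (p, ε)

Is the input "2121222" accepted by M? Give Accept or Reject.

Reject

(p, 2121222, Z) ⊢ (r, 2121222, XYZ) ⊢ (p, 121222, YZ) ⊢ (r, 21222, Z) ⊢ (p, 1222, XXZ) ⊢ (r, 222, XXXZ) ⊢ (p, 22, XXZ) ⊢ (r, 2, XXXZ) ⊢ (p, ε, XXZ)
All input consumed; stack is XXZ, not empty, and no further ε-move applies.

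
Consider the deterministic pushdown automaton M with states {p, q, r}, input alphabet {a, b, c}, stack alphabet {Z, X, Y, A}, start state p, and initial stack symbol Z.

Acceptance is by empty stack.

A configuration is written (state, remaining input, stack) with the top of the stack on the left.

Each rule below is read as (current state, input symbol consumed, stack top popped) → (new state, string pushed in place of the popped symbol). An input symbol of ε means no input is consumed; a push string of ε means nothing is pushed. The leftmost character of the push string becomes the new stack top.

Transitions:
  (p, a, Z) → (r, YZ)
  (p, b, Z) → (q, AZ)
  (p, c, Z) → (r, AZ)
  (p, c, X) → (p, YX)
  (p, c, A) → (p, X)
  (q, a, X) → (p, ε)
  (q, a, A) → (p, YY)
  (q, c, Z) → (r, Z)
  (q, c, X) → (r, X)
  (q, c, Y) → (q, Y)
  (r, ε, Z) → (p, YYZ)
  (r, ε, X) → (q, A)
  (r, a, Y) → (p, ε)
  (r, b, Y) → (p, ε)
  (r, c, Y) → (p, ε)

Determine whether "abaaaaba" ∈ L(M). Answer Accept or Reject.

Reject

(p, abaaaaba, Z)
  read a, top Z: go to r, push YZ → (r, baaaaba, YZ)
  read b, top Y: go to p, push ε → (p, aaaaba, Z)
  read a, top Z: go to r, push YZ → (r, aaaba, YZ)
  read a, top Y: go to p, push ε → (p, aaba, Z)
  read a, top Z: go to r, push YZ → (r, aba, YZ)
  read a, top Y: go to p, push ε → (p, ba, Z)
  read b, top Z: go to q, push AZ → (q, a, AZ)
  read a, top A: go to p, push YY → (p, ε, YYZ)
All input consumed; stack is YYZ, not empty, and no further ε-move applies.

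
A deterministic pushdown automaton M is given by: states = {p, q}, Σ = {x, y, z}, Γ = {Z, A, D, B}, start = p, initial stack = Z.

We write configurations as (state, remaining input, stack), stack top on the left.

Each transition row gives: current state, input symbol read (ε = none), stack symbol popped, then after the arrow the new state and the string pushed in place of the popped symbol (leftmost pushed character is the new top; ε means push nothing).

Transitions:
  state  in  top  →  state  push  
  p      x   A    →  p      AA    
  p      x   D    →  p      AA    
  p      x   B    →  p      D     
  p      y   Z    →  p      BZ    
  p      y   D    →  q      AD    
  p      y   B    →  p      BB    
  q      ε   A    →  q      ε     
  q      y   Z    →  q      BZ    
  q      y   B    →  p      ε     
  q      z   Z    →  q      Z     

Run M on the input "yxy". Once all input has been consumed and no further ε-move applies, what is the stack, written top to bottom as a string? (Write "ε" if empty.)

(p, yxy, Z) ⊢ (p, xy, BZ) ⊢ (p, y, DZ) ⊢ (q, ε, ADZ) ⊢ (q, ε, DZ)
All input consumed in state q with stack DZ.

DZ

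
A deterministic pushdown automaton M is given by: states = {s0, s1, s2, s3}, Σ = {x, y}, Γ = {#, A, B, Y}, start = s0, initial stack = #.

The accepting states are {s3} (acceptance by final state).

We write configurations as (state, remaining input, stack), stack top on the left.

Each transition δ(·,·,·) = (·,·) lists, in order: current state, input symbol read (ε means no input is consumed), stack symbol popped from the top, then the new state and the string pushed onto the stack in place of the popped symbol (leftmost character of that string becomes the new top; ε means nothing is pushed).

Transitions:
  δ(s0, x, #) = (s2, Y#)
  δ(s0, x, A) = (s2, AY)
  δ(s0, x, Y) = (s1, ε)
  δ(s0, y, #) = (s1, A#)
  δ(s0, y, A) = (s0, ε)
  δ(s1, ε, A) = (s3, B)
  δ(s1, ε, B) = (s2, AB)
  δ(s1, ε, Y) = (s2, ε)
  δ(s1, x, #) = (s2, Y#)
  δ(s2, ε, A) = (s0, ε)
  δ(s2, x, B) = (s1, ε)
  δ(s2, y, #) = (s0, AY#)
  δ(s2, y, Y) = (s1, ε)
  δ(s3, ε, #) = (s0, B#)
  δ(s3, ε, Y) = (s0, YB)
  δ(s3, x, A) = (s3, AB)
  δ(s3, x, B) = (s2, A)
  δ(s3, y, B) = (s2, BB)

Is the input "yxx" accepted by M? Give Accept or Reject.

Reject

(s0, yxx, #)
  read y, top #: go to s1, push A# → (s1, xx, A#)
  ε-move, top A: go to s3, push B → (s3, xx, B#)
  read x, top B: go to s2, push A → (s2, x, A#)
  ε-move, top A: go to s0, push ε → (s0, x, #)
  read x, top #: go to s2, push Y# → (s2, ε, Y#)
All input consumed; state s2 ∉ F and no further ε-move applies.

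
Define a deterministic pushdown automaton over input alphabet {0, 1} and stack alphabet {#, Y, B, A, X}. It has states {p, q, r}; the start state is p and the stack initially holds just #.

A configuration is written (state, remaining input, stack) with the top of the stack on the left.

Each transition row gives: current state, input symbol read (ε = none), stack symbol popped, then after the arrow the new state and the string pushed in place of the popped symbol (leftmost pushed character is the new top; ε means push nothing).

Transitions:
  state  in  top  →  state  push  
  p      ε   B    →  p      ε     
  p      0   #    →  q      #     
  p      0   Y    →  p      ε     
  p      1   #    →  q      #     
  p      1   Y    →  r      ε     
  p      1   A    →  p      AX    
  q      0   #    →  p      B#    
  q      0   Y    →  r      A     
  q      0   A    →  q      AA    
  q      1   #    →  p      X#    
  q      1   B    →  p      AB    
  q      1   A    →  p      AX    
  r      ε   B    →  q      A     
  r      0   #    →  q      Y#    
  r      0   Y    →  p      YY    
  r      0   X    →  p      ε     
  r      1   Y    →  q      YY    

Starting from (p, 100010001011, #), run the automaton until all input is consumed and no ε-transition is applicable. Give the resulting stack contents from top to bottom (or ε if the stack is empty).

X#

(p, 100010001011, #)
  read 1, top #: go to q, push # → (q, 00010001011, #)
  read 0, top #: go to p, push B# → (p, 0010001011, B#)
  ε-move, top B: go to p, push ε → (p, 0010001011, #)
  read 0, top #: go to q, push # → (q, 010001011, #)
  read 0, top #: go to p, push B# → (p, 10001011, B#)
  ε-move, top B: go to p, push ε → (p, 10001011, #)
  read 1, top #: go to q, push # → (q, 0001011, #)
  read 0, top #: go to p, push B# → (p, 001011, B#)
  ε-move, top B: go to p, push ε → (p, 001011, #)
  read 0, top #: go to q, push # → (q, 01011, #)
  read 0, top #: go to p, push B# → (p, 1011, B#)
  ε-move, top B: go to p, push ε → (p, 1011, #)
  read 1, top #: go to q, push # → (q, 011, #)
  read 0, top #: go to p, push B# → (p, 11, B#)
  ε-move, top B: go to p, push ε → (p, 11, #)
  read 1, top #: go to q, push # → (q, 1, #)
  read 1, top #: go to p, push X# → (p, ε, X#)
All input consumed in state p with stack X#.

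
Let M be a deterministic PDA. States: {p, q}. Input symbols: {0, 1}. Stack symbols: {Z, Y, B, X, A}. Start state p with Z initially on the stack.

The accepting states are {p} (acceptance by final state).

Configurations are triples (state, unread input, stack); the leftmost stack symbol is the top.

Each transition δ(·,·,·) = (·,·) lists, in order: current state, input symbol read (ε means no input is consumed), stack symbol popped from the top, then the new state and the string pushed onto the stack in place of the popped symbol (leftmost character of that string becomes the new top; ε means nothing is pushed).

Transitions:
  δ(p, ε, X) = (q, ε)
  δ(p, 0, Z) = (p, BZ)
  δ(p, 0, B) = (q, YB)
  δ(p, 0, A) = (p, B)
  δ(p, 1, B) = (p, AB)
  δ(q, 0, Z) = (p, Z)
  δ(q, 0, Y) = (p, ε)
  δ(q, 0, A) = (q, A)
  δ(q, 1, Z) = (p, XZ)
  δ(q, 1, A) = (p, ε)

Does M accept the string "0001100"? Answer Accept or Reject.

Reject

(p, 0001100, Z)
  read 0, top Z: go to p, push BZ → (p, 001100, BZ)
  read 0, top B: go to q, push YB → (q, 01100, YBZ)
  read 0, top Y: go to p, push ε → (p, 1100, BZ)
  read 1, top B: go to p, push AB → (p, 100, ABZ)
No transition applies at (p, 100, ABZ); input not fully consumed.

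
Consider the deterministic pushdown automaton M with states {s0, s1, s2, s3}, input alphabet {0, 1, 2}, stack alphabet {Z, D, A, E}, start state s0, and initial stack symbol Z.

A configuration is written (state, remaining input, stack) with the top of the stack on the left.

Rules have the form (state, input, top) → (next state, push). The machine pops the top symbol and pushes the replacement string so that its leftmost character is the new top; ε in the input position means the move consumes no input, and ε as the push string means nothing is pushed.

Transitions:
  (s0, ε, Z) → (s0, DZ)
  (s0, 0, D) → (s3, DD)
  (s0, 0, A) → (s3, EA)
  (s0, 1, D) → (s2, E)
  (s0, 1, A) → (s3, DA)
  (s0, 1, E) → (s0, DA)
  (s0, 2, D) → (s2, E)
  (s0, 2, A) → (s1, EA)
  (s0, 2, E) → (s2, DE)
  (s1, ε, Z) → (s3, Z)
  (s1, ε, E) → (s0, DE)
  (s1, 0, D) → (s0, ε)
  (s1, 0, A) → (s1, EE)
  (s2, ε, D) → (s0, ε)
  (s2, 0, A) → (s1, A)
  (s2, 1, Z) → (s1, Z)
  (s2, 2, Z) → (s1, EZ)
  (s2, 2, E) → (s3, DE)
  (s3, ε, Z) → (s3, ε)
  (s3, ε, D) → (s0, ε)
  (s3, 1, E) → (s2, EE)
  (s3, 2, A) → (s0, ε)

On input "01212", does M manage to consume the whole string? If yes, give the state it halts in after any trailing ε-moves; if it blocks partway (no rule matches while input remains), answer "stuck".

s2

(s0, 01212, Z)
  ε-move, top Z: go to s0, push DZ → (s0, 01212, DZ)
  read 0, top D: go to s3, push DD → (s3, 1212, DDZ)
  ε-move, top D: go to s0, push ε → (s0, 1212, DZ)
  read 1, top D: go to s2, push E → (s2, 212, EZ)
  read 2, top E: go to s3, push DE → (s3, 12, DEZ)
  ε-move, top D: go to s0, push ε → (s0, 12, EZ)
  read 1, top E: go to s0, push DA → (s0, 2, DAZ)
  read 2, top D: go to s2, push E → (s2, ε, EAZ)
All input consumed; M is in state s2.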